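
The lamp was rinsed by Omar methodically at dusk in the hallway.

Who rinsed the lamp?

Omar

'Omar' marks the agent of the rinsing event.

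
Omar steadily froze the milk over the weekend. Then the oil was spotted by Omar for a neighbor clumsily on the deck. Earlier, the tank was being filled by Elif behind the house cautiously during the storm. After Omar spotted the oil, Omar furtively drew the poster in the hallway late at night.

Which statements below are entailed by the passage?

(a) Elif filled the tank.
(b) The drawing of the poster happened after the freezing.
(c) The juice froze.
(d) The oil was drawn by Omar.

(b)

(a) Not entailed — 'was filling' is progressive on an accomplishment; it does not entail the completed 'filled'.
(b) Entailed — the narrative places the freezing before the drawing.
(c) Not entailed — the milk is what froze, not the juice.
(d) Not entailed — Omar drew the poster, not the oil; the oil belongs to the spotting event.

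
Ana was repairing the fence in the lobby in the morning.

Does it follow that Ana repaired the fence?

'was repairing' is progressive; for an accomplishment like 'repair the fence', it doesn't entail completion.

no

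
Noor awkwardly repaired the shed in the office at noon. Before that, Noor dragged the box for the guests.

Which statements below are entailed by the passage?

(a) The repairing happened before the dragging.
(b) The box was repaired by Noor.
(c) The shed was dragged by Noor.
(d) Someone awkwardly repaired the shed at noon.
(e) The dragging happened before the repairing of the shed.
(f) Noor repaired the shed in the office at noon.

(d), (e), (f)

(a) Not entailed — the narrative places the dragging before the repairing, not after.
(b) Not entailed — Noor repaired the shed, not the box; the box belongs to the dragging event.
(c) Not entailed — Noor dragged the box, not the shed; the shed belongs to the repairing event.
(d) Entailed — this follows by dropping conjuncts from the repairing event's description.
(e) Entailed — the narrative places the dragging before the repairing.
(f) Entailed — the original entails any weakening of itself; this just drops 'awkwardly'.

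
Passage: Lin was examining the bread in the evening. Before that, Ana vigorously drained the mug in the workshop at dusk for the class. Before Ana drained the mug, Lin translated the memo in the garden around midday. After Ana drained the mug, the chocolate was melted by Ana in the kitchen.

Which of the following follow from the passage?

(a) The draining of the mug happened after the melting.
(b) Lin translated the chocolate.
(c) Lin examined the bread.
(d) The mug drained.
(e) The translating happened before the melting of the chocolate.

(a) Not entailed — the narrative places the draining before the melting, not after.
(b) Not entailed — Lin translated the memo, not the chocolate; the chocolate belongs to the melting event.
(c) Entailed — 'examine' is an activity; 'was examining' entails that some examining happened, so 'examined' holds.
(d) Entailed — 'Ana drained the mug' is causative; it entails the inchoative 'the mug drained'.
(e) Entailed — the narrative places the translating before the melting.

(c), (d), (e)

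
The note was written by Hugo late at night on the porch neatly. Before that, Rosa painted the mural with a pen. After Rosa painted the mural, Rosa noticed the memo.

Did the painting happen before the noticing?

The narrative orders the painting before the noticing.

yes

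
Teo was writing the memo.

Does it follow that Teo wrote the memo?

'was writing' is progressive; for an accomplishment like 'write the memo', it doesn't entail completion.

no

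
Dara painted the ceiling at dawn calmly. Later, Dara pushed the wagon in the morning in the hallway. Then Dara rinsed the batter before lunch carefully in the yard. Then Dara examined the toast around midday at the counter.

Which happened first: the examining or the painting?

the painting

The connectives place the painting before the examining.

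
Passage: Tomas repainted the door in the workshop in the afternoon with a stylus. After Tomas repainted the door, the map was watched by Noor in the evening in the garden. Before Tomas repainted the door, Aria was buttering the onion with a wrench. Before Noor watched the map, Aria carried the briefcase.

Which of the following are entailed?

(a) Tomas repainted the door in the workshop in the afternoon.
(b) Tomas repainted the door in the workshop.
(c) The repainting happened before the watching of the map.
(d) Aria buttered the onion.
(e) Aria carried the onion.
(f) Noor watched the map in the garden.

(a) Entailed — the original entails any weakening of itself; this just drops 'with a stylus'.
(b) Entailed — the original entails any weakening of itself; this just drops 'in the afternoon', 'with a stylus'.
(c) Entailed — the narrative places the repainting before the watching.
(d) Not entailed — 'was buttering' is progressive on an accomplishment; it does not entail the completed 'buttered'.
(e) Not entailed — Aria carried the briefcase, not the onion; the onion belongs to the buttering event.
(f) Entailed — dropping 'in the evening' leaves a sub-description the original still satisfies.

(a), (b), (c), (f)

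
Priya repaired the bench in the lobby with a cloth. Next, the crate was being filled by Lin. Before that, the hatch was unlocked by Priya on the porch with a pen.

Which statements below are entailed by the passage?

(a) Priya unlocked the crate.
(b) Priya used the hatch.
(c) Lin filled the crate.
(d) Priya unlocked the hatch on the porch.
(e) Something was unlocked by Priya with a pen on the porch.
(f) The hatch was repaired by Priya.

(a) Not entailed — Priya unlocked the hatch, not the crate; the crate belongs to the filling event.
(b) Not entailed — the hatch is the patient, not an instrument — Priya used a pen.
(c) Not entailed — 'was filling' is progressive on an accomplishment; it does not entail the completed 'filled'.
(d) Entailed — every conjunct here is already in the original unlocking event.
(e) Entailed — every conjunct here is already in the original unlocking event.
(f) Not entailed — Priya repaired the bench, not the hatch; the hatch belongs to the unlocking event.

(d), (e)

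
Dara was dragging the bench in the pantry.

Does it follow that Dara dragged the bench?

'drag' is atelic; if Dara was dragging the bench, then Dara dragged the bench (for some time).

yes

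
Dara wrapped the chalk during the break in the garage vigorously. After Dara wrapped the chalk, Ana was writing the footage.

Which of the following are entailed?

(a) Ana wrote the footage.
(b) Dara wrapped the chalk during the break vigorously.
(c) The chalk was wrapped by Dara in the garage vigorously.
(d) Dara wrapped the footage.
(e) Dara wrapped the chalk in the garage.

(a) Not entailed — 'was writing' is progressive on an accomplishment; it does not entail the completed 'wrote'.
(b) Entailed — this follows by dropping conjuncts from the wrapping event's description.
(c) Entailed — dropping 'during the break' leaves a sub-description the original still satisfies.
(d) Not entailed — Dara wrapped the chalk, not the footage; the footage belongs to the writing event.
(e) Entailed — dropping 'vigorously', 'during the break' leaves a sub-description the original still satisfies.

(b), (c), (e)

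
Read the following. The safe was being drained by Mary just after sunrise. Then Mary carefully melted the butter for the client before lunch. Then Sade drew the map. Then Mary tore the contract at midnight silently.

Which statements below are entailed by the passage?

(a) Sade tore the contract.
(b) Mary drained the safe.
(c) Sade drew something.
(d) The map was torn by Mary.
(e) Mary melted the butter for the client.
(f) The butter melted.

(a) Not entailed — the passage has Mary tearing the contract, not Sade.
(b) Not entailed — 'was draining' is progressive on an accomplishment; it does not entail the completed 'drained'.
(c) Entailed — every conjunct here is already in the original drawing event.
(d) Not entailed — Mary tore the contract, not the map; the map belongs to the drawing event.
(e) Entailed — dropping 'carefully', 'before lunch' leaves a sub-description the original still satisfies.
(f) Entailed — 'Mary melted the butter' is causative; it entails the inchoative 'the butter melted'.

(c), (e), (f)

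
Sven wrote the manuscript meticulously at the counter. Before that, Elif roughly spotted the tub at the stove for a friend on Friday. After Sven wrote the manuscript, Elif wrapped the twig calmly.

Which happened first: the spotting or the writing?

the spotting

The connectives place the spotting before the writing.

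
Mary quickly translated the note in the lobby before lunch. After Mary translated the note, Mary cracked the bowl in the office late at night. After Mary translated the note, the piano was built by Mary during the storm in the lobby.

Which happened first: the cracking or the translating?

the translating

The connectives place the translating before the cracking.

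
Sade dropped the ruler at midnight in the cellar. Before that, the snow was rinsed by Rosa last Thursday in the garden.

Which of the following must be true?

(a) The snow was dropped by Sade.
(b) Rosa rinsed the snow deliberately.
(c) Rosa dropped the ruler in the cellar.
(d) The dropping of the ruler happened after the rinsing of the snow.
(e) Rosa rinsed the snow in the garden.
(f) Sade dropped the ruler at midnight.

(d), (e), (f)

(a) Not entailed — Sade dropped the ruler, not the snow; the snow belongs to the rinsing event.
(b) Not entailed — 'deliberately' adds information not in the original event.
(c) Not entailed — the passage has Sade dropping the ruler, not Rosa.
(d) Entailed — the narrative places the rinsing before the dropping.
(e) Entailed — dropping 'last Thursday' leaves a sub-description the original still satisfies.
(f) Entailed — this follows by dropping conjuncts from the dropping event's description.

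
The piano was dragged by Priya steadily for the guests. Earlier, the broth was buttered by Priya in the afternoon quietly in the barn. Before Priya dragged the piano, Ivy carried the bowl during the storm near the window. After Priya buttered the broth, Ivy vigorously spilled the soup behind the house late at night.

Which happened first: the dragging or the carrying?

the carrying

The connectives place the carrying before the dragging.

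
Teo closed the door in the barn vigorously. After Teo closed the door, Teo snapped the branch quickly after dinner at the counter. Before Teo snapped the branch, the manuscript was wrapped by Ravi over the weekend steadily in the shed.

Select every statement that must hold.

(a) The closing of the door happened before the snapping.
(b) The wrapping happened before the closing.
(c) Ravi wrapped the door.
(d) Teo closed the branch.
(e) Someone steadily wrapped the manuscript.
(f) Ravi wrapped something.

(a) Entailed — the narrative places the closing before the snapping.
(b) Not entailed — the narrative doesn't order the wrapping relative to the closing.
(c) Not entailed — Ravi wrapped the manuscript, not the door; the door belongs to the closing event.
(d) Not entailed — Teo closed the door, not the branch; the branch belongs to the snapping event.
(e) Entailed — this follows by dropping conjuncts from the wrapping event's description.
(f) Entailed — every conjunct here is already in the original wrapping event.

(a), (e), (f)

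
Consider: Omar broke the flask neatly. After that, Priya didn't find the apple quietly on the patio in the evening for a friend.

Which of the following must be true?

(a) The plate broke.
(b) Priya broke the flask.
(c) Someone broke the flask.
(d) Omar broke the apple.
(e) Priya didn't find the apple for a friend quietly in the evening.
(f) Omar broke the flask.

(a) Not entailed — the flask is what broke, not the plate.
(b) Not entailed — the passage has Omar breaking the flask, not Priya.
(c) Entailed — the original entails any weakening of itself; this just drops 'neatly' and generalizes the agent.
(d) Not entailed — Omar broke the flask, not the apple; the apple belongs to the finding event.
(e) Not entailed — dropping 'on the patio' under negation is not valid — the original leaves open that Priya found the apple some other way.
(f) Entailed — every conjunct here is already in the original breaking event.

(c), (f)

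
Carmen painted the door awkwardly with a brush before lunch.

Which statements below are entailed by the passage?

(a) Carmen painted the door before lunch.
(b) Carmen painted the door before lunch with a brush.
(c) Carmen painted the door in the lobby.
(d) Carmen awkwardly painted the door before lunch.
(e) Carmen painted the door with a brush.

(a) Entailed — dropping 'with a brush', 'awkwardly' leaves a sub-description the original still satisfies.
(b) Entailed — this follows by dropping conjuncts from the painting event's description.
(c) Not entailed — 'in the lobby' adds information not in the original event.
(d) Entailed — the original entails any weakening of itself; this just drops 'with a brush'.
(e) Entailed — the original entails any weakening of itself; this just drops 'before lunch', 'awkwardly'.

(a), (b), (d), (e)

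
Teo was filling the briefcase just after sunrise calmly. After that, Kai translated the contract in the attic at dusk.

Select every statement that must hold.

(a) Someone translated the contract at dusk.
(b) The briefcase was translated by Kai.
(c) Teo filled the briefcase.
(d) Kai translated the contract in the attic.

(a), (d)

(a) Entailed — this follows by dropping conjuncts from the translating event's description.
(b) Not entailed — Kai translated the contract, not the briefcase; the briefcase belongs to the filling event.
(c) Not entailed — 'was filling' is progressive on an accomplishment; it does not entail the completed 'filled'.
(d) Entailed — dropping 'at dusk' leaves a sub-description the original still satisfies.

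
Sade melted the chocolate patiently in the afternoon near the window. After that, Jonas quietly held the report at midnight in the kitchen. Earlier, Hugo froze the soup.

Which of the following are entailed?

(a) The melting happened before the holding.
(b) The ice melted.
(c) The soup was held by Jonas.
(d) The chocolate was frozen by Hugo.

(a) Entailed — the narrative places the melting before the holding.
(b) Not entailed — the chocolate is what melted, not the ice.
(c) Not entailed — Jonas held the report, not the soup; the soup belongs to the freezing event.
(d) Not entailed — Hugo froze the soup, not the chocolate; the chocolate belongs to the melting event.

(a)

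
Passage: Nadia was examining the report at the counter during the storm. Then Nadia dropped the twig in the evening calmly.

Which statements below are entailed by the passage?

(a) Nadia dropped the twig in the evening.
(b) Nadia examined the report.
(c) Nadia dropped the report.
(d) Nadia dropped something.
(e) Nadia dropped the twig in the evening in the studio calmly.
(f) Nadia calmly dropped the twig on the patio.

(a), (b), (d)

(a) Entailed — dropping 'calmly' leaves a sub-description the original still satisfies.
(b) Entailed — 'examine' is an activity; 'was examining' entails that some examining happened, so 'examined' holds.
(c) Not entailed — Nadia dropped the twig, not the report; the report belongs to the examining event.
(d) Entailed — the original entails any weakening of itself; this just drops 'calmly', 'in the evening' and generalizes the patient.
(e) Not entailed — 'in the studio' adds information not in the original event.
(f) Not entailed — 'on the patio' adds information not in the original event.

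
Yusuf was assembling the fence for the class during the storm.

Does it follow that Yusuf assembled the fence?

no

'was assembling' is progressive; for an accomplishment like 'assemble the fence', it doesn't entail completion.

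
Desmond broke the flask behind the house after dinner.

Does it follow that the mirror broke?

Nothing is said about any mirror; only the flask is affected.

no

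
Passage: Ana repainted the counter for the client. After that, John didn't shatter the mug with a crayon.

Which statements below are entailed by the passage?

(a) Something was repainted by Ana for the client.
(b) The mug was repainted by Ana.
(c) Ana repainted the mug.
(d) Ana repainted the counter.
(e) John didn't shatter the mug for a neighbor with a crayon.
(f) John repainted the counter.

(a) Entailed — the original entails any weakening of itself; this just generalizes the patient.
(b) Not entailed — Ana repainted the counter, not the mug; the mug belongs to the shattering event.
(c) Not entailed — Ana repainted the counter, not the mug; the mug belongs to the shattering event.
(d) Entailed — every conjunct here is already in the original repainting event.
(e) Entailed — under negation, adding a further restriction is entailed: if no such shattering event occurred, none occurred for a neighbor either.
(f) Not entailed — the passage has Ana repainting the counter, not John.

(a), (d), (e)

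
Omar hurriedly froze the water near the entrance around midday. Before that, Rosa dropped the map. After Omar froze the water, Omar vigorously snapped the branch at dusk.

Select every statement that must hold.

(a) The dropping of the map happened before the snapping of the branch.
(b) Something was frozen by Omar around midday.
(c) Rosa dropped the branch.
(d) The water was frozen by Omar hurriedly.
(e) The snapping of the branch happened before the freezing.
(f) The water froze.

(a), (b), (d), (f)

(a) Entailed — the narrative places the dropping before the snapping.
(b) Entailed — dropping 'near the entrance', 'hurriedly' and generalizing the patient leaves a sub-description the original still satisfies.
(c) Not entailed — Rosa dropped the map, not the branch; the branch belongs to the snapping event.
(d) Entailed — every conjunct here is already in the original freezing event.
(e) Not entailed — the narrative places the freezing before the snapping, not after.
(f) Entailed — 'Omar froze the water' is causative; it entails the inchoative 'the water froze'.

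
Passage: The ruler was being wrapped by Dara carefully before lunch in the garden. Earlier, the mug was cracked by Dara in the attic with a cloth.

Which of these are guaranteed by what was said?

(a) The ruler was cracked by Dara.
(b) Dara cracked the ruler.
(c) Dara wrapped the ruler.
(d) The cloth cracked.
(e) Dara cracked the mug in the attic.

(e)

(a) Not entailed — Dara cracked the mug, not the ruler; the ruler belongs to the wrapping event.
(b) Not entailed — Dara cracked the mug, not the ruler; the ruler belongs to the wrapping event.
(c) Not entailed — 'was wrapping' is progressive on an accomplishment; it does not entail the completed 'wrapped'.
(d) Not entailed — the mug is what cracked, not the cloth.
(e) Entailed — every conjunct here is already in the original cracking event.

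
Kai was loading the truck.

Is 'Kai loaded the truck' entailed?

no

'was loading' is progressive; for an accomplishment like 'load the truck', it doesn't entail completion.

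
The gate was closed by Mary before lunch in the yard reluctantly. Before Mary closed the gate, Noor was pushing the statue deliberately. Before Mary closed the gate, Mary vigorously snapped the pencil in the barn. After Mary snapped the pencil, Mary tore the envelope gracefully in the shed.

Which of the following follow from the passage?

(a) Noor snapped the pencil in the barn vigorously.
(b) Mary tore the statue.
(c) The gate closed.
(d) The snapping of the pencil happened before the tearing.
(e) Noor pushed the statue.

(a) Not entailed — the passage has Mary snapping the pencil, not Noor.
(b) Not entailed — Mary tore the envelope, not the statue; the statue belongs to the pushing event.
(c) Entailed — 'Mary closed the gate' is causative; it entails the inchoative 'the gate closed'.
(d) Entailed — the narrative places the snapping before the tearing.
(e) Entailed — 'push' is an activity; 'was pushing' entails that some pushing happened, so 'pushed' holds.

(c), (d), (e)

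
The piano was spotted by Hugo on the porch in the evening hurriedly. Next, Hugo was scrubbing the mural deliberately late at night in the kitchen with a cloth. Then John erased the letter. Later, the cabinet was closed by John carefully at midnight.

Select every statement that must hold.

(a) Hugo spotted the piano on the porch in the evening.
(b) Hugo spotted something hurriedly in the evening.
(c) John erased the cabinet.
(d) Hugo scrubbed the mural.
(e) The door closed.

(a), (b), (d)

(a) Entailed — the original entails any weakening of itself; this just drops 'hurriedly'.
(b) Entailed — every conjunct here is already in the original spotting event.
(c) Not entailed — John erased the letter, not the cabinet; the cabinet belongs to the closing event.
(d) Entailed — 'scrub' is an activity; 'was scrubbing' entails that some scrubbing happened, so 'scrubbed' holds.
(e) Not entailed — the cabinet is what closed, not the door.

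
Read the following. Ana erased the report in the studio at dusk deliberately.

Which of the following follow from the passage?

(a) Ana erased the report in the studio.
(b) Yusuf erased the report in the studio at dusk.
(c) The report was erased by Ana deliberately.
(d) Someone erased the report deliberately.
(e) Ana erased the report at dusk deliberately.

(a), (c), (d), (e)

(a) Entailed — this follows by dropping conjuncts from the erasing event's description.
(b) Not entailed — the passage has Ana erasing the report, not Yusuf.
(c) Entailed — this follows by dropping conjuncts from the erasing event's description.
(d) Entailed — dropping 'in the studio', 'at dusk' and generalizing the agent leaves a sub-description the original still satisfies.
(e) Entailed — this follows by dropping conjuncts from the erasing event's description.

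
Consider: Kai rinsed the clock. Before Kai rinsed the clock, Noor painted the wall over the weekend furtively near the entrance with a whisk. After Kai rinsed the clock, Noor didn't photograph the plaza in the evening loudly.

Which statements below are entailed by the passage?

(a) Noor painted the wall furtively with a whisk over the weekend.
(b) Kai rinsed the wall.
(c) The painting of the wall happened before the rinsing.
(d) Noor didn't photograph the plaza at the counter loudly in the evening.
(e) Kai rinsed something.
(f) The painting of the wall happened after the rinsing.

(a), (c), (d), (e)

(a) Entailed — this follows by dropping conjuncts from the painting event's description.
(b) Not entailed — Kai rinsed the clock, not the wall; the wall belongs to the painting event.
(c) Entailed — the narrative places the painting before the rinsing.
(d) Entailed — under negation, adding a further restriction is entailed: if no such photographing event occurred, none occurred at the counter either.
(e) Entailed — this follows by dropping conjuncts from the rinsing event's description.
(f) Not entailed — the narrative places the painting before the rinsing, not after.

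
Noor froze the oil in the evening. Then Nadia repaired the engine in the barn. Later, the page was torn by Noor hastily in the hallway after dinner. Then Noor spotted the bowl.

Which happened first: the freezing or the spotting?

The connectives place the freezing before the spotting.

the freezing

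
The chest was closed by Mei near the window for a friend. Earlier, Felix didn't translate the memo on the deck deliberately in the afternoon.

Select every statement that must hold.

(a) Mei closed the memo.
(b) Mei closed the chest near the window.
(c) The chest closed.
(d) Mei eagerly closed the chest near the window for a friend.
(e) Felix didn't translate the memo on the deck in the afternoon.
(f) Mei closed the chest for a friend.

(b), (c), (f)

(a) Not entailed — Mei closed the chest, not the memo; the memo belongs to the translating event.
(b) Entailed — this follows by dropping conjuncts from the closing event's description.
(c) Entailed — 'Mei closed the chest' is causative; it entails the inchoative 'the chest closed'.
(d) Not entailed — 'eagerly' adds information not in the original event.
(e) Not entailed — dropping 'deliberately' under negation is not valid — the original leaves open that Felix translated the memo some other way.
(f) Entailed — this follows by dropping conjuncts from the closing event's description.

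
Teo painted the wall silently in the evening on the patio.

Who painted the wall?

'Teo' marks the agent of the painting event.

Teo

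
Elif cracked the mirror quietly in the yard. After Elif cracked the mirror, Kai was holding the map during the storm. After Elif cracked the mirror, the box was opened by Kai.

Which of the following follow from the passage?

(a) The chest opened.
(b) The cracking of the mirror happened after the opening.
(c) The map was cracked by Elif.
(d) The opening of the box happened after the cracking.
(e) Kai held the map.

(a) Not entailed — the box is what opened, not the chest.
(b) Not entailed — the narrative places the cracking before the opening, not after.
(c) Not entailed — Elif cracked the mirror, not the map; the map belongs to the holding event.
(d) Entailed — the narrative places the cracking before the opening.
(e) Entailed — 'hold' is an activity; 'was holding' entails that some holding happened, so 'held' holds.

(d), (e)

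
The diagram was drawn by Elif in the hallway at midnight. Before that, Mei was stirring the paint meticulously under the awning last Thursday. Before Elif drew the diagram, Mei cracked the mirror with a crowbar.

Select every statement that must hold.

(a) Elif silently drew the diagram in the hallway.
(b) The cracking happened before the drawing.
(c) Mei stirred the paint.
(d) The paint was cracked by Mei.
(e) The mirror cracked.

(b), (c), (e)

(a) Not entailed — 'silently' adds information not in the original event.
(b) Entailed — the narrative places the cracking before the drawing.
(c) Entailed — 'stir' is an activity; 'was stirring' entails that some stirring happened, so 'stirred' holds.
(d) Not entailed — Mei cracked the mirror, not the paint; the paint belongs to the stirring event.
(e) Entailed — 'Mei cracked the mirror' is causative; it entails the inchoative 'the mirror cracked'.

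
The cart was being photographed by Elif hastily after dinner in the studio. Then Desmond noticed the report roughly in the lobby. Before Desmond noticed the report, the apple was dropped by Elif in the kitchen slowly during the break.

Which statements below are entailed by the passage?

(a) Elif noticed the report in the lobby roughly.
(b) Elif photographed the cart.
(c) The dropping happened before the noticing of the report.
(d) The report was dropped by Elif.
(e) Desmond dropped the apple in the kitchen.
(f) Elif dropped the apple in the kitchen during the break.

(a) Not entailed — the passage has Desmond noticing the report, not Elif.
(b) Not entailed — 'was photographing' is progressive on an accomplishment; it does not entail the completed 'photographed'.
(c) Entailed — the narrative places the dropping before the noticing.
(d) Not entailed — Elif dropped the apple, not the report; the report belongs to the noticing event.
(e) Not entailed — the passage has Elif dropping the apple, not Desmond.
(f) Entailed — this follows by dropping conjuncts from the dropping event's description.

(c), (f)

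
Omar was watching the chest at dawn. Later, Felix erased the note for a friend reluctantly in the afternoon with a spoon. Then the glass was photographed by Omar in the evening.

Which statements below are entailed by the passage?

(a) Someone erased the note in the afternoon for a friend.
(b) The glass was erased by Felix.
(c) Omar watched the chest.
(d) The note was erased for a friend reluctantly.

(a) Entailed — this follows by dropping conjuncts from the erasing event's description.
(b) Not entailed — Felix erased the note, not the glass; the glass belongs to the photographing event.
(c) Entailed — 'watch' is an activity; 'was watching' entails that some watching happened, so 'watched' holds.
(d) Entailed — the original entails any weakening of itself; this just drops 'with a spoon', 'in the afternoon' and generalizes the agent.

(a), (c), (d)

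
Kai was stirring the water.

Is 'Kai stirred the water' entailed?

'stir' is atelic; if Kai was stirring the water, then Kai stirred the water (for some time).

yes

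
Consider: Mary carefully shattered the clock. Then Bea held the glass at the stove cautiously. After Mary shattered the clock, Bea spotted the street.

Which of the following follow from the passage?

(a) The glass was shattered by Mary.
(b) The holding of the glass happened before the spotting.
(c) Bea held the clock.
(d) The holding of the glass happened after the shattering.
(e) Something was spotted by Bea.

(d), (e)

(a) Not entailed — Mary shattered the clock, not the glass; the glass belongs to the holding event.
(b) Not entailed — the narrative doesn't order the holding relative to the spotting.
(c) Not entailed — Bea held the glass, not the clock; the clock belongs to the shattering event.
(d) Entailed — the narrative places the shattering before the holding.
(e) Entailed — this follows by dropping conjuncts from the spotting event's description.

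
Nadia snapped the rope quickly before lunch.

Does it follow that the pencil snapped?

no

Nothing is said about any pencil; only the rope is affected.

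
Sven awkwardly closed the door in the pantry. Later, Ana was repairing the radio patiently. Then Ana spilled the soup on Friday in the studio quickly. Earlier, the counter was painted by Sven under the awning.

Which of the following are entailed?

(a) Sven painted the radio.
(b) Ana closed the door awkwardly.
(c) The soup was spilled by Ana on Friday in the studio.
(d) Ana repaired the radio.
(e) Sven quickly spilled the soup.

(a) Not entailed — Sven painted the counter, not the radio; the radio belongs to the repairing event.
(b) Not entailed — the passage has Sven closing the door, not Ana.
(c) Entailed — the original entails any weakening of itself; this just drops 'quickly'.
(d) Not entailed — 'was repairing' is progressive on an accomplishment; it does not entail the completed 'repaired'.
(e) Not entailed — the passage has Ana spilling the soup, not Sven.

(c)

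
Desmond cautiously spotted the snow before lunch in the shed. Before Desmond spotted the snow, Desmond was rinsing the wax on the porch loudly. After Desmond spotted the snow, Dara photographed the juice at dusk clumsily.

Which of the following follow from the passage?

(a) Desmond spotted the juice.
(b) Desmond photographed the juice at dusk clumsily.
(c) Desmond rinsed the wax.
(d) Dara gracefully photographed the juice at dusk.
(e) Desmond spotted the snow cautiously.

(c), (e)

(a) Not entailed — Desmond spotted the snow, not the juice; the juice belongs to the photographing event.
(b) Not entailed — the passage has Dara photographing the juice, not Desmond.
(c) Entailed — 'rinse' is an activity; 'was rinsing' entails that some rinsing happened, so 'rinsed' holds.
(d) Not entailed — 'gracefully' adds a manner not in (and inconsistent with) the original.
(e) Entailed — the original entails any weakening of itself; this just drops 'in the shed', 'before lunch'.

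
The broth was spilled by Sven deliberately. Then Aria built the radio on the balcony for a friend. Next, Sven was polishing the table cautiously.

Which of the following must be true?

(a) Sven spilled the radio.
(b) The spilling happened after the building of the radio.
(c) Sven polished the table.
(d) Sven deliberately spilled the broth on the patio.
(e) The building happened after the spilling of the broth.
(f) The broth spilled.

(c), (e), (f)

(a) Not entailed — Sven spilled the broth, not the radio; the radio belongs to the building event.
(b) Not entailed — the narrative places the spilling before the building, not after.
(c) Entailed — 'polish' is an activity; 'was polishing' entails that some polishing happened, so 'polished' holds.
(d) Not entailed — 'on the patio' adds information not in the original event.
(e) Entailed — the narrative places the spilling before the building.
(f) Entailed — 'Sven spilled the broth' is causative; it entails the inchoative 'the broth spilled'.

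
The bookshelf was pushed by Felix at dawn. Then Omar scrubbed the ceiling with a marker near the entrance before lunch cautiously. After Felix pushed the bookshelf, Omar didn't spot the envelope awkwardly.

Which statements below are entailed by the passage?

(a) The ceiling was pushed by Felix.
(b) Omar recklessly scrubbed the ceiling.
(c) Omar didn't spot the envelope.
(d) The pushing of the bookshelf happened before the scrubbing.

(a) Not entailed — Felix pushed the bookshelf, not the ceiling; the ceiling belongs to the scrubbing event.
(b) Not entailed — 'recklessly' adds a manner not in (and inconsistent with) the original.
(c) Not entailed — dropping 'awkwardly' under negation is not valid — the original leaves open that Omar spotted the envelope some other way.
(d) Entailed — the narrative places the pushing before the scrubbing.

(d)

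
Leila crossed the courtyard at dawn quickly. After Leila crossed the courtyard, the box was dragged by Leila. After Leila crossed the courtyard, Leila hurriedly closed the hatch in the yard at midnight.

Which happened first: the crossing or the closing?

The connectives place the crossing before the closing.

the crossing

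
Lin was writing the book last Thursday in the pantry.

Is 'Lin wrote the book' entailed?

no

'was writing' is progressive; for an accomplishment like 'write the book', it doesn't entail completion.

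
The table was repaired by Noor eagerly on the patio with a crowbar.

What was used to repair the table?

a crowbar

'with a crowbar' marks the instrument of the repairing event.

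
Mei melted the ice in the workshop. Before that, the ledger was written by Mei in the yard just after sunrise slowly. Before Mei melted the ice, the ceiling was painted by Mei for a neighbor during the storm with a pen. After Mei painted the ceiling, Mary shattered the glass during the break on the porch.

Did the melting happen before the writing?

The narrative orders the writing before the melting.

no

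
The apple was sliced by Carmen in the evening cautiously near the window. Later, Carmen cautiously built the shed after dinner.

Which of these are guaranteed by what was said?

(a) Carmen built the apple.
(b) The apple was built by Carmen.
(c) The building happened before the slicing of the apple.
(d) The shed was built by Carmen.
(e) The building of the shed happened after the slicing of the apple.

(a) Not entailed — Carmen built the shed, not the apple; the apple belongs to the slicing event.
(b) Not entailed — Carmen built the shed, not the apple; the apple belongs to the slicing event.
(c) Not entailed — the narrative places the slicing before the building, not after.
(d) Entailed — dropping 'after dinner', 'cautiously' leaves a sub-description the original still satisfies.
(e) Entailed — the narrative places the slicing before the building.

(d), (e)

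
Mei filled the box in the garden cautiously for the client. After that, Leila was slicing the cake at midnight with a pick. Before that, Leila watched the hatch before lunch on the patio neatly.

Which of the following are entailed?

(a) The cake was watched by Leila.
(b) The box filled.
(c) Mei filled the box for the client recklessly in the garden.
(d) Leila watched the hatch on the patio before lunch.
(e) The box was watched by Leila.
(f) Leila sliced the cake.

(b), (d)

(a) Not entailed — Leila watched the hatch, not the cake; the cake belongs to the slicing event.
(b) Entailed — 'Mei filled the box' is causative; it entails the inchoative 'the box filled'.
(c) Not entailed — 'recklessly' adds a manner not in (and inconsistent with) the original.
(d) Entailed — the original entails any weakening of itself; this just drops 'neatly'.
(e) Not entailed — Leila watched the hatch, not the box; the box belongs to the filling event.
(f) Not entailed — 'was slicing' is progressive on an accomplishment; it does not entail the completed 'sliced'.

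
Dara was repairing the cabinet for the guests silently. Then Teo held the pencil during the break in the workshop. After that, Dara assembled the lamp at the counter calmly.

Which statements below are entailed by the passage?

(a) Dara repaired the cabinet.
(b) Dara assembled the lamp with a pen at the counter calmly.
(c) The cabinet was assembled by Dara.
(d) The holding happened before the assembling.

(d)

(a) Not entailed — 'was repairing' is progressive on an accomplishment; it does not entail the completed 'repaired'.
(b) Not entailed — 'with a pen' adds information not in the original event.
(c) Not entailed — Dara assembled the lamp, not the cabinet; the cabinet belongs to the repairing event.
(d) Entailed — the narrative places the holding before the assembling.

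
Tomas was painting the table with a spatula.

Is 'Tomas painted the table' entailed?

no

'was painting' is progressive; for an accomplishment like 'paint the table', it doesn't entail completion.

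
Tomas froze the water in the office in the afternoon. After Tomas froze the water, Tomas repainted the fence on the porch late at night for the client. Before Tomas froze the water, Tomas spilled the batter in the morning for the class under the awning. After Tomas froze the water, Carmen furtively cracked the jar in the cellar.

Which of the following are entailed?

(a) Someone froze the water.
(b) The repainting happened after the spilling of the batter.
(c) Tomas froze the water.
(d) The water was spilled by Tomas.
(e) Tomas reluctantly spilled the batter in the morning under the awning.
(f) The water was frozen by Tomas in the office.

(a) Entailed — dropping 'in the office', 'in the afternoon' and generalizing the agent leaves a sub-description the original still satisfies.
(b) Entailed — the narrative places the spilling before the repainting.
(c) Entailed — this follows by dropping conjuncts from the freezing event's description.
(d) Not entailed — Tomas spilled the batter, not the water; the water belongs to the freezing event.
(e) Not entailed — 'reluctantly' adds information not in the original event.
(f) Entailed — the original entails any weakening of itself; this just drops 'in the afternoon'.

(a), (b), (c), (f)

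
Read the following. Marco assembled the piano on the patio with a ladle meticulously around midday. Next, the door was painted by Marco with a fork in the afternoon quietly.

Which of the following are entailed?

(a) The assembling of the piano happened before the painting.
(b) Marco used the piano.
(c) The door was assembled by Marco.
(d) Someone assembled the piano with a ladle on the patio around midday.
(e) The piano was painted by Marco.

(a), (d)

(a) Entailed — the narrative places the assembling before the painting.
(b) Not entailed — the piano is the patient, not an instrument — Marco used a ladle.
(c) Not entailed — Marco assembled the piano, not the door; the door belongs to the painting event.
(d) Entailed — the original entails any weakening of itself; this just drops 'meticulously' and generalizes the agent.
(e) Not entailed — Marco painted the door, not the piano; the piano belongs to the assembling event.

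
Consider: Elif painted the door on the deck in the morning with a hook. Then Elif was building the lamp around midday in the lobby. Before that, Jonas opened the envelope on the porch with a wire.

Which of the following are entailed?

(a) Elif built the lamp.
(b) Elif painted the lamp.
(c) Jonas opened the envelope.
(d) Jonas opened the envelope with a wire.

(a) Not entailed — 'was building' is progressive on an accomplishment; it does not entail the completed 'built'.
(b) Not entailed — Elif painted the door, not the lamp; the lamp belongs to the building event.
(c) Entailed — dropping 'with a wire', 'on the porch' leaves a sub-description the original still satisfies.
(d) Entailed — this follows by dropping conjuncts from the opening event's description.

(c), (d)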